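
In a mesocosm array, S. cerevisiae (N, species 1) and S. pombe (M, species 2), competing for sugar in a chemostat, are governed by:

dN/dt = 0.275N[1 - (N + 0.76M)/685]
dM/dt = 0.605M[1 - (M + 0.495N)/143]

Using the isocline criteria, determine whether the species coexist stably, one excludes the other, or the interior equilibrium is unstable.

Compare the nullcline intercepts: K1/α12 = 685/0.76 = 901 > K2 = 143; K2/α21 = 143/0.495 = 289 < K1 = 685.
Since the inequalities point opposite ways, species 1 can invade but species 2 cannot.

species 1 excludes species 2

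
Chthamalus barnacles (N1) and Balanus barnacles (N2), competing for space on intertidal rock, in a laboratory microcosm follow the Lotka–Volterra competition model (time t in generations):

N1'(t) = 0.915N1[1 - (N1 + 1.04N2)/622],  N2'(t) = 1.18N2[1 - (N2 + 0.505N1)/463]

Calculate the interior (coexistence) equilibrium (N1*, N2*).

Setting both brackets to zero gives the nullclines N1 + 1.04N2 = 622 and 0.505N1 + N2 = 463.
Substituting N2 = 463 - 0.505N1 into the first: N1(1 - 1.04·0.505) = 622 - 1.04·463.
So N1* = 140/0.475 = 296, and then N2* = 463 - 0.505·296 = 314.

N1* ≈ 296, N2* ≈ 314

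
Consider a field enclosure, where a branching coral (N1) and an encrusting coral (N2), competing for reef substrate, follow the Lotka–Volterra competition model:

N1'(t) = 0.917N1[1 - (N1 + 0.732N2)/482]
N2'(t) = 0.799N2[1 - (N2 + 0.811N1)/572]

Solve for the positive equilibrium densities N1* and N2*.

Setting both brackets to zero gives the nullclines N1 + 0.732N2 = 482 and 0.811N1 + N2 = 572.
Substituting N2 = 572 - 0.811N1 into the first: N1(1 - 0.732·0.811) = 482 - 0.732·572.
So N1* = 63.3/0.406 = 156, and then N2* = 572 - 0.811·156 = 446.

N1* ≈ 156, N2* ≈ 446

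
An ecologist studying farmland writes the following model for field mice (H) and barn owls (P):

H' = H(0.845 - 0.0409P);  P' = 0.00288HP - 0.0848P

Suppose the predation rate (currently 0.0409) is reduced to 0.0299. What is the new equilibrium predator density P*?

At the interior fixed point, setting dH/dt = 0 with H > 0 fixes P* = (prey growth rate)/(HP coefficient) — independent of the other coefficients.
With the change, P* = 0.845/0.0299 = 28.3; it rises from 20.7.

P* ≈ 28.3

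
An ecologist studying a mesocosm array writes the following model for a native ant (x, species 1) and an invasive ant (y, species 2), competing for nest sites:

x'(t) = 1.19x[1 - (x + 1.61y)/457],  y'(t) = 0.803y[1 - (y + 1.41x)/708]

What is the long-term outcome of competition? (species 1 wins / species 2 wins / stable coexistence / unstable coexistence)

Compare the nullcline intercepts: K1/α12 = 457/1.61 = 284 < K2 = 708; K2/α21 = 708/1.41 = 502 > K1 = 457.
Since the inequalities point opposite ways, species 2 can invade but species 1 cannot.

species 2 excludes species 1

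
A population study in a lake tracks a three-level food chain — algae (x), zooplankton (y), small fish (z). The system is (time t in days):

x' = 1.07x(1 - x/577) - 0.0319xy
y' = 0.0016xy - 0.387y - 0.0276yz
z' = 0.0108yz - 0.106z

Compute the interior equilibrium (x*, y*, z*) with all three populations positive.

From dz/dt = 0: 0.0108y* = 0.106, so y* = 9.81.
From dx/dt = 0: 1.07(1 - x*/577) = 0.0319·9.81, giving x* = 577·(1 - 0.293) = 408.
From dy/dt = 0: 0.0016·408 - 0.387 = 0.0276z*, so z* = 0.266/0.0276 = 9.64.

x* ≈ 408, y* ≈ 9.81, z* ≈ 9.64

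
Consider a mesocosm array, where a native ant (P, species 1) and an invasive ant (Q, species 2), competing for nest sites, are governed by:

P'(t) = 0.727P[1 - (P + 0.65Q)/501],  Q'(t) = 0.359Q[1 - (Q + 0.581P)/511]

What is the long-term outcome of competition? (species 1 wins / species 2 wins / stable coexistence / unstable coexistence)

Compare the nullcline intercepts: K1/α12 = 501/0.65 = 771 > K2 = 511; K2/α21 = 511/0.581 = 880 > K1 = 501.
Since both inequalities hold, each species can invade when rare, so the interior equilibrium is stable.

stable coexistence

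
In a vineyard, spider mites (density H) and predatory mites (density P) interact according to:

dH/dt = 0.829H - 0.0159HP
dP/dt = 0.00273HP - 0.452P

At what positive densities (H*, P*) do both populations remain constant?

H* ≈ 166, P* ≈ 52.1

Set dP/dt = 0 with P > 0: 0.00273H - 0.452 = 0, so H* = 0.452/0.00273 = 166.
Set dH/dt = 0 with H > 0: 0.829 - 0.0159P = 0, so P* = 0.829/0.0159 = 52.1.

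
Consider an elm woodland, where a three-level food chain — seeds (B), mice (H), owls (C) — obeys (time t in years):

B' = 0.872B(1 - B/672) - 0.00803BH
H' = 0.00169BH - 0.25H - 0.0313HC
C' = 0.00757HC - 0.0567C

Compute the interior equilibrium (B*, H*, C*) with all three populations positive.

B* ≈ 626, H* ≈ 7.49, C* ≈ 25.8

From dC/dt = 0: 0.00757H* = 0.0567, so H* = 7.49.
From dB/dt = 0: 0.872(1 - B*/672) = 0.00803·7.49, giving B* = 672·(1 - 0.069) = 626.
From dH/dt = 0: 0.00169·626 - 0.25 = 0.0313C*, so C* = 0.807/0.0313 = 25.8.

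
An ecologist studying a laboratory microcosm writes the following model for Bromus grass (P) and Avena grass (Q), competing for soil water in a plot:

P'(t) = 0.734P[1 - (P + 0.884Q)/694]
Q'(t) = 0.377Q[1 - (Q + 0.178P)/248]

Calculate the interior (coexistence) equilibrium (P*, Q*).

P* ≈ 563, Q* ≈ 148

Setting both brackets to zero gives the nullclines P + 0.884Q = 694 and 0.178P + Q = 248.
Substituting Q = 248 - 0.178P into the first: P(1 - 0.884·0.178) = 694 - 0.884·248.
So P* = 475/0.843 = 563, and then Q* = 248 - 0.178·563 = 148.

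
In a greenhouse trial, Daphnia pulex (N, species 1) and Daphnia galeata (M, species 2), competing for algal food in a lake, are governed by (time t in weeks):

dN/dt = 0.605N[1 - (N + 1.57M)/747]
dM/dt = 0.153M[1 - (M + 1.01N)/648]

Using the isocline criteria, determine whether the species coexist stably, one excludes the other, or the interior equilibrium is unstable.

Compare the nullcline intercepts: K1/α12 = 747/1.57 = 476 < K2 = 648; K2/α21 = 648/1.01 = 642 < K1 = 747.
Since both are reversed, neither can invade when rare; the interior point is a saddle.

unstable coexistence (outcome depends on initial conditions)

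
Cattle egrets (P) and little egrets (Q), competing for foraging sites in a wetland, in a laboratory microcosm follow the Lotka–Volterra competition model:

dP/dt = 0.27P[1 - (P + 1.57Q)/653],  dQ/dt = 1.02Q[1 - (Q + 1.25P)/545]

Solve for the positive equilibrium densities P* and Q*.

P* ≈ 211, Q* ≈ 282

Setting both brackets to zero gives the nullclines P + 1.57Q = 653 and 1.25P + Q = 545.
Substituting Q = 545 - 1.25P into the first: P(1 - 1.57·1.25) = 653 - 1.57·545.
So P* = -203/-0.963 = 211, and then Q* = 545 - 1.25·211 = 282.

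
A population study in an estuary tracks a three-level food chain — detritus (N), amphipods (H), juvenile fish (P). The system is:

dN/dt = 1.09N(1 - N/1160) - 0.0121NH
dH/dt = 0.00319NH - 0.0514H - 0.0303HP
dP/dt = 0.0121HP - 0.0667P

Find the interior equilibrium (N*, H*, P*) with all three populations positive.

N* ≈ 1090, H* ≈ 5.51, P* ≈ 113

From dP/dt = 0: 0.0121H* = 0.0667, so H* = 5.51.
From dN/dt = 0: 1.09(1 - N*/1160) = 0.0121·5.51, giving N* = 1160·(1 - 0.0612) = 1090.
From dH/dt = 0: 0.00319·1090 - 0.0514 = 0.0303P*, so P* = 3.42/0.0303 = 113.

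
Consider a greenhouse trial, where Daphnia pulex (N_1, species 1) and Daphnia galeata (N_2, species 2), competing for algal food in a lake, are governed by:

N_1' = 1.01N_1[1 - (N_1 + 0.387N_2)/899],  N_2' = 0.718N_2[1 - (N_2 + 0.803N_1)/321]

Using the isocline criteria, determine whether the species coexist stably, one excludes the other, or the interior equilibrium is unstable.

species 1 excludes species 2

Compare the nullcline intercepts: K1/α12 = 899/0.387 = 2320 > K2 = 321; K2/α21 = 321/0.803 = 400 < K1 = 899.
Since the inequalities point opposite ways, species 1 can invade but species 2 cannot.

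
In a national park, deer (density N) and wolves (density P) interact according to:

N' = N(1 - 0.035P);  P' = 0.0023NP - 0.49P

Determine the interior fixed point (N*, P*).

Set dP/dt = 0 with P > 0: 0.0023N - 0.49 = 0, so N* = 0.49/0.0023 = 213.
Set dN/dt = 0 with N > 0: 1 - 0.035P = 0, so P* = 1/0.035 = 28.6.

N* ≈ 213, P* ≈ 28.6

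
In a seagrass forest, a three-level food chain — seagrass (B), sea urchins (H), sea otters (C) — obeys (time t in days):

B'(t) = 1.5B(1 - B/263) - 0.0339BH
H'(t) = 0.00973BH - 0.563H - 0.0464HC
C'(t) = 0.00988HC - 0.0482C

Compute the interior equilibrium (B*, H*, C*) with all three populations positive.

From dC/dt = 0: 0.00988H* = 0.0482, so H* = 4.88.
From dB/dt = 0: 1.5(1 - B*/263) = 0.0339·4.88, giving B* = 263·(1 - 0.11) = 234.
From dH/dt = 0: 0.00973·234 - 0.563 = 0.0464C*, so C* = 1.71/0.0464 = 36.9.

B* ≈ 234, H* ≈ 4.88, C* ≈ 36.9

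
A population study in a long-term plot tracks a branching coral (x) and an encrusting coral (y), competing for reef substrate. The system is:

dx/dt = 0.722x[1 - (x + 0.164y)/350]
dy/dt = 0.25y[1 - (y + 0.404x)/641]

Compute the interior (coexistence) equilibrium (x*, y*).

Setting both brackets to zero gives the nullclines x + 0.164y = 350 and 0.404x + y = 641.
Substituting y = 641 - 0.404x into the first: x(1 - 0.164·0.404) = 350 - 0.164·641.
So x* = 245/0.934 = 262, and then y* = 641 - 0.404·262 = 535.

x* ≈ 262, y* ≈ 535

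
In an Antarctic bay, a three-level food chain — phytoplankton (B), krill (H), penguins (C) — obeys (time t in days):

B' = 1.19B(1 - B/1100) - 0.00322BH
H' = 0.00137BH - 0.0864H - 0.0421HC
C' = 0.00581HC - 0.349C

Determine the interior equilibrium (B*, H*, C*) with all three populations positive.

From dC/dt = 0: 0.00581H* = 0.349, so H* = 60.1.
From dB/dt = 0: 1.19(1 - B*/1100) = 0.00322·60.1, giving B* = 1100·(1 - 0.163) = 921.
From dH/dt = 0: 0.00137·921 - 0.0864 = 0.0421C*, so C* = 1.18/0.0421 = 27.9.

B* ≈ 921, H* ≈ 60.1, C* ≈ 27.9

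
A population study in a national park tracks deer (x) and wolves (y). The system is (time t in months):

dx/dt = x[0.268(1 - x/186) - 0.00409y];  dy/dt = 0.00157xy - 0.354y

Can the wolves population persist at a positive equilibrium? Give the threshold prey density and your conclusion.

The predator equation gives dy/dt > 0 only when x > 0.354/0.00157 = 225.
Without the predator, x → K = 186. Since 186 < 225, the predator cannot invade.

Threshold x = 225; K < 225, so no, the predator goes extinct.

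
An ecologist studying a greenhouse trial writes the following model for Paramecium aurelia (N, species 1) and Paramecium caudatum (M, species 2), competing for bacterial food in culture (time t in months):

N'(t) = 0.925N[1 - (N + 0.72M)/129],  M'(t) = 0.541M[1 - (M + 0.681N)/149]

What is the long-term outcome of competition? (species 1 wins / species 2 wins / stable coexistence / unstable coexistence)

Compare the nullcline intercepts: K1/α12 = 129/0.72 = 179 > K2 = 149; K2/α21 = 149/0.681 = 219 > K1 = 129.
Since both inequalities hold, each species can invade when rare, so the interior equilibrium is stable.

stable coexistence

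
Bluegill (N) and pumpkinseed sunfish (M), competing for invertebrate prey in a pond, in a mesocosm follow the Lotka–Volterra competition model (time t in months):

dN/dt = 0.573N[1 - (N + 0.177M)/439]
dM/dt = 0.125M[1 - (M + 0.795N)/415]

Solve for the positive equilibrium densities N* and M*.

Setting both brackets to zero gives the nullclines N + 0.177M = 439 and 0.795N + M = 415.
Substituting M = 415 - 0.795N into the first: N(1 - 0.177·0.795) = 439 - 0.177·415.
So N* = 366/0.859 = 425, and then M* = 415 - 0.795·425 = 76.8.

N* ≈ 425, M* ≈ 76.8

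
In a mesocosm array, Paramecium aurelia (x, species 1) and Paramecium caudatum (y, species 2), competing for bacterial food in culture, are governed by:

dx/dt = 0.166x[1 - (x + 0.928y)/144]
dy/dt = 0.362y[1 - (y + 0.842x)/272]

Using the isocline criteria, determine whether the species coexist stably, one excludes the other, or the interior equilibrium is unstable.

species 2 excludes species 1

Compare the nullcline intercepts: K1/α12 = 144/0.928 = 155 < K2 = 272; K2/α21 = 272/0.842 = 323 > K1 = 144.
Since the inequalities point opposite ways, species 2 can invade but species 1 cannot.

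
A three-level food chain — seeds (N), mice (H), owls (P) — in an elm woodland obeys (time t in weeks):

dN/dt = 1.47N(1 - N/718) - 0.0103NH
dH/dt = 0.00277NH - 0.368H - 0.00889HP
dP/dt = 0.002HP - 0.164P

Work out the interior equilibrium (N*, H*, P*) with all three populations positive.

From dP/dt = 0: 0.002H* = 0.164, so H* = 82.
From dN/dt = 0: 1.47(1 - N*/718) = 0.0103·82, giving N* = 718·(1 - 0.575) = 305.
From dH/dt = 0: 0.00277·305 - 0.368 = 0.00889P*, so P* = 0.478/0.00889 = 53.8.

N* ≈ 305, H* ≈ 82, P* ≈ 53.8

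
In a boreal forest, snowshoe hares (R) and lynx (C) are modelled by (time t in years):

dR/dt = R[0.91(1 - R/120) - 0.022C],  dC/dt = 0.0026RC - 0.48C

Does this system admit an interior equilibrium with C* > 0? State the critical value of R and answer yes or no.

The predator equation gives dC/dt > 0 only when R > 0.48/0.0026 = 185.
Without the predator, R → K = 120. Since 120 < 185, the predator cannot invade.

Threshold R = 185; K < 185, so no, the predator goes extinct.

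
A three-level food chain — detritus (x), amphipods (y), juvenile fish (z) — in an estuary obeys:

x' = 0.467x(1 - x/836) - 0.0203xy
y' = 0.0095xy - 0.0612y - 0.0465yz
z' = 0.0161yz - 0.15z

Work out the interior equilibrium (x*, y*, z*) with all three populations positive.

From dz/dt = 0: 0.0161y* = 0.15, so y* = 9.32.
From dx/dt = 0: 0.467(1 - x*/836) = 0.0203·9.32, giving x* = 836·(1 - 0.405) = 497.
From dy/dt = 0: 0.0095·497 - 0.0612 = 0.0465z*, so z* = 4.66/0.0465 = 100.

x* ≈ 497, y* ≈ 9.32, z* ≈ 100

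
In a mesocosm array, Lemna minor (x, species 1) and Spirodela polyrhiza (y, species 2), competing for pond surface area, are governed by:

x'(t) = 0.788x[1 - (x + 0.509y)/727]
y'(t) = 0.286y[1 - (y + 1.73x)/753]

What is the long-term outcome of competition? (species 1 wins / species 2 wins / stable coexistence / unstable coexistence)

species 1 excludes species 2

Compare the nullcline intercepts: K1/α12 = 727/0.509 = 1430 > K2 = 753; K2/α21 = 753/1.73 = 435 < K1 = 727.
Since the inequalities point opposite ways, species 1 can invade but species 2 cannot.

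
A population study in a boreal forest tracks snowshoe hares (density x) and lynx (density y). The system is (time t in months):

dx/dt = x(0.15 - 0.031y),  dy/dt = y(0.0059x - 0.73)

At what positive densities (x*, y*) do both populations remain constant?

Set dy/dt = 0 with y > 0: 0.0059x - 0.73 = 0, so x* = 0.73/0.0059 = 124.
Set dx/dt = 0 with x > 0: 0.15 - 0.031y = 0, so y* = 0.15/0.031 = 4.84.

x* ≈ 124, y* ≈ 4.84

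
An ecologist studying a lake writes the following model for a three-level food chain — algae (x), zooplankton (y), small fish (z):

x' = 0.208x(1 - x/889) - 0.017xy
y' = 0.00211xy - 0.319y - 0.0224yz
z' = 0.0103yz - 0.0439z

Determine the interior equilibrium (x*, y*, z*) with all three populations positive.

x* ≈ 579, y* ≈ 4.26, z* ≈ 40.3

From dz/dt = 0: 0.0103y* = 0.0439, so y* = 4.26.
From dx/dt = 0: 0.208(1 - x*/889) = 0.017·4.26, giving x* = 889·(1 - 0.348) = 579.
From dy/dt = 0: 0.00211·579 - 0.319 = 0.0224z*, so z* = 0.903/0.0224 = 40.3.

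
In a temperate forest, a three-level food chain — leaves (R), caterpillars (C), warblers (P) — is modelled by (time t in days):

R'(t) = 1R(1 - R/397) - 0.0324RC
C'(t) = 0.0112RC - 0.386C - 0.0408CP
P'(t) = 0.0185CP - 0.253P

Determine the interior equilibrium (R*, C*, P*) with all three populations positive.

From dP/dt = 0: 0.0185C* = 0.253, so C* = 13.7.
From dR/dt = 0: 1(1 - R*/397) = 0.0324·13.7, giving R* = 397·(1 - 0.443) = 221.
From dC/dt = 0: 0.0112·221 - 0.386 = 0.0408P*, so P* = 2.09/0.0408 = 51.2.

R* ≈ 221, C* ≈ 13.7, P* ≈ 51.2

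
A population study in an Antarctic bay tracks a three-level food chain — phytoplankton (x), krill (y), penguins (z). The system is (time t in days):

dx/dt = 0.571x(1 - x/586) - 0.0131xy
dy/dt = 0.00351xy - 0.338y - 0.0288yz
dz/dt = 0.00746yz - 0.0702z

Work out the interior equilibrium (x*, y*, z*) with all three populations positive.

x* ≈ 459, y* ≈ 9.41, z* ≈ 44.3

From dz/dt = 0: 0.00746y* = 0.0702, so y* = 9.41.
From dx/dt = 0: 0.571(1 - x*/586) = 0.0131·9.41, giving x* = 586·(1 - 0.216) = 459.
From dy/dt = 0: 0.00351·459 - 0.338 = 0.0288z*, so z* = 1.27/0.0288 = 44.3.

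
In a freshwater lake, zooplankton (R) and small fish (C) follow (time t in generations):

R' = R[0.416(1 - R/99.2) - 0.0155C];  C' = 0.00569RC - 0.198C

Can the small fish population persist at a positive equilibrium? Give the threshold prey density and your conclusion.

The predator equation gives dC/dt > 0 only when R > 0.198/0.00569 = 34.8.
Without the predator, R → K = 99.2. Since 99.2 > 34.8, the predator can invade and persist.

Threshold R = 34.8; K > 34.8, so yes, the predator persists.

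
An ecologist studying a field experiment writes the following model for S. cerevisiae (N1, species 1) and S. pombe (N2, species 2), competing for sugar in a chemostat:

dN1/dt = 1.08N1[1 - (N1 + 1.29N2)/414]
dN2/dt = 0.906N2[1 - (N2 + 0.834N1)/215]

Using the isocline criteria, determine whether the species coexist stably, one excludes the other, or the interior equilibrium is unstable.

Compare the nullcline intercepts: K1/α12 = 414/1.29 = 321 > K2 = 215; K2/α21 = 215/0.834 = 258 < K1 = 414.
Since the inequalities point opposite ways, species 1 can invade but species 2 cannot.

species 1 excludes species 2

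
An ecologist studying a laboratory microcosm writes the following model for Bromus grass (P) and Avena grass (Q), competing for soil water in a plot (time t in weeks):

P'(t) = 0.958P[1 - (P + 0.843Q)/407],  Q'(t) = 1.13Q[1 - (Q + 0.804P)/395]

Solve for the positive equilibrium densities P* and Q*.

P* ≈ 230, Q* ≈ 210

Setting both brackets to zero gives the nullclines P + 0.843Q = 407 and 0.804P + Q = 395.
Substituting Q = 395 - 0.804P into the first: P(1 - 0.843·0.804) = 407 - 0.843·395.
So P* = 74/0.322 = 230, and then Q* = 395 - 0.804·230 = 210.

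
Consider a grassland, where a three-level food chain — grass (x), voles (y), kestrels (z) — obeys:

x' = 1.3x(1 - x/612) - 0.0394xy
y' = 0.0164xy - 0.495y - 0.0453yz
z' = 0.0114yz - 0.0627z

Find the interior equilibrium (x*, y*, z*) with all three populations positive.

From dz/dt = 0: 0.0114y* = 0.0627, so y* = 5.5.
From dx/dt = 0: 1.3(1 - x*/612) = 0.0394·5.5, giving x* = 612·(1 - 0.167) = 510.
From dy/dt = 0: 0.0164·510 - 0.495 = 0.0453z*, so z* = 7.87/0.0453 = 174.

x* ≈ 510, y* ≈ 5.5, z* ≈ 174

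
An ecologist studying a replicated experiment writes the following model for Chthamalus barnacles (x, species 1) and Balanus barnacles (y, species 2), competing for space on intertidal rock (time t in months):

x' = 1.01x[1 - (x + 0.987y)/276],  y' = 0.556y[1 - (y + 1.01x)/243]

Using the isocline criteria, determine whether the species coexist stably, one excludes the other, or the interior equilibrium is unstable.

Compare the nullcline intercepts: K1/α12 = 276/0.987 = 280 > K2 = 243; K2/α21 = 243/1.01 = 241 < K1 = 276.
Since the inequalities point opposite ways, species 1 can invade but species 2 cannot.

species 1 excludes species 2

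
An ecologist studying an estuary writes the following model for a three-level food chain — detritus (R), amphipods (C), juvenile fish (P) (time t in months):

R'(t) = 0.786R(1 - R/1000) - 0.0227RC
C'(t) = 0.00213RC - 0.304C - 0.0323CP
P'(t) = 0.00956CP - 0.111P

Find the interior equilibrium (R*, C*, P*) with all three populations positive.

R* ≈ 665, C* ≈ 11.6, P* ≈ 34.4

From dP/dt = 0: 0.00956C* = 0.111, so C* = 11.6.
From dR/dt = 0: 0.786(1 - R*/1000) = 0.0227·11.6, giving R* = 1000·(1 - 0.335) = 665.
From dC/dt = 0: 0.00213·665 - 0.304 = 0.0323P*, so P* = 1.11/0.0323 = 34.4.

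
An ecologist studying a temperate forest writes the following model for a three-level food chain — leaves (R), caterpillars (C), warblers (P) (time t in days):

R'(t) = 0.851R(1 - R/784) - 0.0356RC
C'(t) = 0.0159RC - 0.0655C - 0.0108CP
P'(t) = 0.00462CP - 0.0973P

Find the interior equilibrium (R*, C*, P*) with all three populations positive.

R* ≈ 93.3, C* ≈ 21.1, P* ≈ 131

From dP/dt = 0: 0.00462C* = 0.0973, so C* = 21.1.
From dR/dt = 0: 0.851(1 - R*/784) = 0.0356·21.1, giving R* = 784·(1 - 0.881) = 93.3.
From dC/dt = 0: 0.0159·93.3 - 0.0655 = 0.0108P*, so P* = 1.42/0.0108 = 131.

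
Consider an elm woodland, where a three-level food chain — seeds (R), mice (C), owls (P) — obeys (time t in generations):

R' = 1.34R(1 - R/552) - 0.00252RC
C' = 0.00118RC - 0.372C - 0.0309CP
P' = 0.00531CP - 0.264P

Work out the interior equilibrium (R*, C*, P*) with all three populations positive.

From dP/dt = 0: 0.00531C* = 0.264, so C* = 49.7.
From dR/dt = 0: 1.34(1 - R*/552) = 0.00252·49.7, giving R* = 552·(1 - 0.0935) = 500.
From dC/dt = 0: 0.00118·500 - 0.372 = 0.0309P*, so P* = 0.218/0.0309 = 7.07.

R* ≈ 500, C* ≈ 49.7, P* ≈ 7.07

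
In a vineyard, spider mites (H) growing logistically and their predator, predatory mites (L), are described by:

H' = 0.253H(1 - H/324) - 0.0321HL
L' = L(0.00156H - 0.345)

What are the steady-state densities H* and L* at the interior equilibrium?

From dL/dt = 0 with L > 0: 0.00156H* = 0.345, so H* = 221.
Substitute into dH/dt = 0: 0.253(1 - 221/324) = 0.0321L*.
The bracket is 0.317, giving L* = 0.0803/0.0321 = 2.5.

H* ≈ 221, L* ≈ 2.5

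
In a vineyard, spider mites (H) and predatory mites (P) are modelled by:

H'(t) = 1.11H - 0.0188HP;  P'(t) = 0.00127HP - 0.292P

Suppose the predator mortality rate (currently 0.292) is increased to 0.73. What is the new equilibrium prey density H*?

At the interior fixed point, setting dP/dt = 0 with P > 0 fixes H* = (predator death rate)/(HP coefficient) — independent of the other coefficients.
With the change, H* = 0.73/0.00127 = 575; it rises from 230.

H* ≈ 575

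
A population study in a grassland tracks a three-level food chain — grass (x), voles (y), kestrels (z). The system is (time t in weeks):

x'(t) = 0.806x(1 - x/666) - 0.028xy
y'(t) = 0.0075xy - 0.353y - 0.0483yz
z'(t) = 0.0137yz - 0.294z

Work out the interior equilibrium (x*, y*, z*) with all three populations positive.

From dz/dt = 0: 0.0137y* = 0.294, so y* = 21.5.
From dx/dt = 0: 0.806(1 - x*/666) = 0.028·21.5, giving x* = 666·(1 - 0.746) = 169.
From dy/dt = 0: 0.0075·169 - 0.353 = 0.0483z*, so z* = 0.918/0.0483 = 19.

x* ≈ 169, y* ≈ 21.5, z* ≈ 19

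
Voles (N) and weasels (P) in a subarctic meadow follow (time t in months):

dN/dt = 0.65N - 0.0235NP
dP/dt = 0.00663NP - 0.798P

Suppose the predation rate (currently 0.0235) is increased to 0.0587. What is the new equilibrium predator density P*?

At the interior fixed point, setting dN/dt = 0 with N > 0 fixes P* = (prey growth rate)/(NP coefficient) — independent of the other coefficients.
With the change, P* = 0.65/0.0587 = 11.1; it falls from 27.7.

P* ≈ 11.1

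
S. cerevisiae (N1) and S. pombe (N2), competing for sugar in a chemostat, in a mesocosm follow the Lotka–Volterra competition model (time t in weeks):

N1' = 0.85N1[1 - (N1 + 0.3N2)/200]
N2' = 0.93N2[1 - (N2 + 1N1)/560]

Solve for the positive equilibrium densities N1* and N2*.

N1* ≈ 45.7, N2* ≈ 514

Setting both brackets to zero gives the nullclines N1 + 0.3N2 = 200 and 1N1 + N2 = 560.
Substituting N2 = 560 - 1N1 into the first: N1(1 - 0.3·1) = 200 - 0.3·560.
So N1* = 32/0.7 = 45.7, and then N2* = 560 - 1·45.7 = 514.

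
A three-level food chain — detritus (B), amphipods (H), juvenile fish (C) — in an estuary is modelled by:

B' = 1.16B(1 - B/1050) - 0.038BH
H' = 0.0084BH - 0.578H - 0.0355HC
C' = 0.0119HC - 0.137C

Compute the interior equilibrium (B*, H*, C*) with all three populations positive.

From dC/dt = 0: 0.0119H* = 0.137, so H* = 11.5.
From dB/dt = 0: 1.16(1 - B*/1050) = 0.038·11.5, giving B* = 1050·(1 - 0.377) = 654.
From dH/dt = 0: 0.0084·654 - 0.578 = 0.0355C*, so C* = 4.92/0.0355 = 138.

B* ≈ 654, H* ≈ 11.5, C* ≈ 138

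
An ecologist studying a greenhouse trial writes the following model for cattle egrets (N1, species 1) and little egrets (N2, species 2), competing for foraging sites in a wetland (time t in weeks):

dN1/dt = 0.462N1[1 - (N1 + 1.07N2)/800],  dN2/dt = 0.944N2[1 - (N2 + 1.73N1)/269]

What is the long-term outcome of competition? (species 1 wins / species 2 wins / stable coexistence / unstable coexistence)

species 1 excludes species 2

Compare the nullcline intercepts: K1/α12 = 800/1.07 = 748 > K2 = 269; K2/α21 = 269/1.73 = 155 < K1 = 800.
Since the inequalities point opposite ways, species 1 can invade but species 2 cannot.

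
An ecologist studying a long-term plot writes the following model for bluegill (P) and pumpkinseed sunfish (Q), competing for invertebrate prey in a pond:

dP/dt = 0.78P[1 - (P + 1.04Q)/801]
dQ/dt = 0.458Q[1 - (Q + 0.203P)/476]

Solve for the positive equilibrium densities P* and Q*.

P* ≈ 388, Q* ≈ 397

Setting both brackets to zero gives the nullclines P + 1.04Q = 801 and 0.203P + Q = 476.
Substituting Q = 476 - 0.203P into the first: P(1 - 1.04·0.203) = 801 - 1.04·476.
So P* = 306/0.789 = 388, and then Q* = 476 - 0.203·388 = 397.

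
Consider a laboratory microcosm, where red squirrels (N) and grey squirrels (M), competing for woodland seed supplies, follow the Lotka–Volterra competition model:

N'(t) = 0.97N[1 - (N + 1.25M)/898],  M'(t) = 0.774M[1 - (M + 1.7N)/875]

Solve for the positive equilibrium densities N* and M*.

Setting both brackets to zero gives the nullclines N + 1.25M = 898 and 1.7N + M = 875.
Substituting M = 875 - 1.7N into the first: N(1 - 1.25·1.7) = 898 - 1.25·875.
So N* = -196/-1.12 = 174, and then M* = 875 - 1.7·174 = 579.

N* ≈ 174, M* ≈ 579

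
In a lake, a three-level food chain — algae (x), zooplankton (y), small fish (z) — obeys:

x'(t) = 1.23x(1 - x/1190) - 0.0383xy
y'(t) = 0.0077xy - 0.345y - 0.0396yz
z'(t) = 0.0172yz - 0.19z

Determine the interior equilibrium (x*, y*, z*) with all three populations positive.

From dz/dt = 0: 0.0172y* = 0.19, so y* = 11.
From dx/dt = 0: 1.23(1 - x*/1190) = 0.0383·11, giving x* = 1190·(1 - 0.344) = 781.
From dy/dt = 0: 0.0077·781 - 0.345 = 0.0396z*, so z* = 5.67/0.0396 = 143.

x* ≈ 781, y* ≈ 11, z* ≈ 143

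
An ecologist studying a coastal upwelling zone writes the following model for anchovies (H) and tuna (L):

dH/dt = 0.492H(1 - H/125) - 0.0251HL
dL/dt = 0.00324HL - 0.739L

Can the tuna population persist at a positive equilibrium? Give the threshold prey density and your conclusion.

Threshold H = 228; K < 228, so no, the predator goes extinct.

The predator equation gives dL/dt > 0 only when H > 0.739/0.00324 = 228.
Without the predator, H → K = 125. Since 125 < 228, the predator cannot invade.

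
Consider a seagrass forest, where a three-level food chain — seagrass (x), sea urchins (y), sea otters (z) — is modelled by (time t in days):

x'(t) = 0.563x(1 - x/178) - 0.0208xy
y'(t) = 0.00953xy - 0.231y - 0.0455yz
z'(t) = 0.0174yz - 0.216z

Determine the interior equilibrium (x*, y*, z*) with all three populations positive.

x* ≈ 96.4, y* ≈ 12.4, z* ≈ 15.1

From dz/dt = 0: 0.0174y* = 0.216, so y* = 12.4.
From dx/dt = 0: 0.563(1 - x*/178) = 0.0208·12.4, giving x* = 178·(1 - 0.459) = 96.4.
From dy/dt = 0: 0.00953·96.4 - 0.231 = 0.0455z*, so z* = 0.687/0.0455 = 15.1.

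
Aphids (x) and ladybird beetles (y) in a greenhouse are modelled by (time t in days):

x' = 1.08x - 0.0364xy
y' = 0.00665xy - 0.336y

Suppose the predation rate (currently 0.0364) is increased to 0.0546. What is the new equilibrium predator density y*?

At the interior fixed point, setting dx/dt = 0 with x > 0 fixes y* = (prey growth rate)/(xy coefficient) — independent of the other coefficients.
With the change, y* = 1.08/0.0546 = 19.8; it falls from 29.7.

y* ≈ 19.8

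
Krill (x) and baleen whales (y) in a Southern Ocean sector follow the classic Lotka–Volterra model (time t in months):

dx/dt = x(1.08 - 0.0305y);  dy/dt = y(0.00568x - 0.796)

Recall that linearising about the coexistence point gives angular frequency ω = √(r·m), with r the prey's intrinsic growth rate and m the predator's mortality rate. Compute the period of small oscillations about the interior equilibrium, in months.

Here r = 1.08 and m = 0.796, so r·m = 0.86.
ω = √0.86 = 0.927 per month, hence T = 2π/ω ≈ 6.78 months.

T ≈ 6.78 months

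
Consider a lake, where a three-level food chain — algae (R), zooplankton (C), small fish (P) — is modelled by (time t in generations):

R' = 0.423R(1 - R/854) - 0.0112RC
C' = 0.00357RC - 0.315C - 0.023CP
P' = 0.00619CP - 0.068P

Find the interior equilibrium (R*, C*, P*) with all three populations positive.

R* ≈ 606, C* ≈ 11, P* ≈ 80.3

From dP/dt = 0: 0.00619C* = 0.068, so C* = 11.
From dR/dt = 0: 0.423(1 - R*/854) = 0.0112·11, giving R* = 854·(1 - 0.291) = 606.
From dC/dt = 0: 0.00357·606 - 0.315 = 0.023P*, so P* = 1.85/0.023 = 80.3.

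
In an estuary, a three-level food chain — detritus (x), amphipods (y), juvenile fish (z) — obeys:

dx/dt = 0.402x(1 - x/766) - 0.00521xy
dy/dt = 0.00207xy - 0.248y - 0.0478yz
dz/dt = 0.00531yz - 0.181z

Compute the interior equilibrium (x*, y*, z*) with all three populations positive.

From dz/dt = 0: 0.00531y* = 0.181, so y* = 34.1.
From dx/dt = 0: 0.402(1 - x*/766) = 0.00521·34.1, giving x* = 766·(1 - 0.442) = 428.
From dy/dt = 0: 0.00207·428 - 0.248 = 0.0478z*, so z* = 0.637/0.0478 = 13.3.

x* ≈ 428, y* ≈ 34.1, z* ≈ 13.3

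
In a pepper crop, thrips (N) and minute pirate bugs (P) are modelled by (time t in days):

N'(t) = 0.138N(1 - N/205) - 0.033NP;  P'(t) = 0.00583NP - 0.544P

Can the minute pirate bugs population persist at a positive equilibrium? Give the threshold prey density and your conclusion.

The predator equation gives dP/dt > 0 only when N > 0.544/0.00583 = 93.3.
Without the predator, N → K = 205. Since 205 > 93.3, the predator can invade and persist.

Threshold N = 93.3; K > 93.3, so yes, the predator persists.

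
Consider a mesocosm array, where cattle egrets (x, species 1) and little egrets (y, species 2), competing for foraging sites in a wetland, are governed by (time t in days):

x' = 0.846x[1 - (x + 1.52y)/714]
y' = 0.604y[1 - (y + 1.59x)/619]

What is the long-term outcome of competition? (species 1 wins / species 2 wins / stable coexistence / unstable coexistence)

Compare the nullcline intercepts: K1/α12 = 714/1.52 = 470 < K2 = 619; K2/α21 = 619/1.59 = 389 < K1 = 714.
Since both are reversed, neither can invade when rare; the interior point is a saddle.

unstable coexistence (outcome depends on initial conditions)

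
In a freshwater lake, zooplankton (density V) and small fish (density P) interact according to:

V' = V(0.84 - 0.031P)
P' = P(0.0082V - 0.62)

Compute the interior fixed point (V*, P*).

Set dP/dt = 0 with P > 0: 0.0082V - 0.62 = 0, so V* = 0.62/0.0082 = 75.6.
Set dV/dt = 0 with V > 0: 0.84 - 0.031P = 0, so P* = 0.84/0.031 = 27.1.

V* ≈ 75.6, P* ≈ 27.1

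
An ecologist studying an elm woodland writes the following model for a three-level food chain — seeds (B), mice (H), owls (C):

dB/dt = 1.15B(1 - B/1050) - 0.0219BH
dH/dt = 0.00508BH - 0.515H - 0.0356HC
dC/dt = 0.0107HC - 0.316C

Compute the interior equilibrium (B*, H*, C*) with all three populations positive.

B* ≈ 459, H* ≈ 29.5, C* ≈ 51.1

From dC/dt = 0: 0.0107H* = 0.316, so H* = 29.5.
From dB/dt = 0: 1.15(1 - B*/1050) = 0.0219·29.5, giving B* = 1050·(1 - 0.562) = 459.
From dH/dt = 0: 0.00508·459 - 0.515 = 0.0356C*, so C* = 1.82/0.0356 = 51.1.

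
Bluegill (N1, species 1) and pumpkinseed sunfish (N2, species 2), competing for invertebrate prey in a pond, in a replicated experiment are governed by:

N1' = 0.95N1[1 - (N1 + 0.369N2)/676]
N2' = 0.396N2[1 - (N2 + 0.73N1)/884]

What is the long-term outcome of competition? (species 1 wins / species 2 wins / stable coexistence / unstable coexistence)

stable coexistence

Compare the nullcline intercepts: K1/α12 = 676/0.369 = 1830 > K2 = 884; K2/α21 = 884/0.73 = 1210 > K1 = 676.
Since both inequalities hold, each species can invade when rare, so the interior equilibrium is stable.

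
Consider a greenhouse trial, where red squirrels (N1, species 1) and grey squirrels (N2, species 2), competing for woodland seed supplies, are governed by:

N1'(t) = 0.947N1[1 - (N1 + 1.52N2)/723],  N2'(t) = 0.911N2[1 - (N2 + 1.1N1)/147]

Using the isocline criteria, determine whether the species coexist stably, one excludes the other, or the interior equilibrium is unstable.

species 1 excludes species 2

Compare the nullcline intercepts: K1/α12 = 723/1.52 = 476 > K2 = 147; K2/α21 = 147/1.1 = 134 < K1 = 723.
Since the inequalities point opposite ways, species 1 can invade but species 2 cannot.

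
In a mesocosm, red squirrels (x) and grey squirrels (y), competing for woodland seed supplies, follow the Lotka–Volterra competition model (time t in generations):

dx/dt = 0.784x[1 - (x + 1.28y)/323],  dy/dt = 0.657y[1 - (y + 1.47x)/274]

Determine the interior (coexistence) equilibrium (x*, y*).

x* ≈ 31.4, y* ≈ 228

Setting both brackets to zero gives the nullclines x + 1.28y = 323 and 1.47x + y = 274.
Substituting y = 274 - 1.47x into the first: x(1 - 1.28·1.47) = 323 - 1.28·274.
So x* = -27.7/-0.882 = 31.4, and then y* = 274 - 1.47·31.4 = 228.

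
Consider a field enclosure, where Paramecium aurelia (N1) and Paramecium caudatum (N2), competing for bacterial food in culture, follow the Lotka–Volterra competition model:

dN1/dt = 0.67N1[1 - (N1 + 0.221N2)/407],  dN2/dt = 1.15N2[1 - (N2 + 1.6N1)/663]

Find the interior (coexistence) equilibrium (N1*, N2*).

Setting both brackets to zero gives the nullclines N1 + 0.221N2 = 407 and 1.6N1 + N2 = 663.
Substituting N2 = 663 - 1.6N1 into the first: N1(1 - 0.221·1.6) = 407 - 0.221·663.
So N1* = 260/0.646 = 403, and then N2* = 663 - 1.6·403 = 18.3.

N1* ≈ 403, N2* ≈ 18.3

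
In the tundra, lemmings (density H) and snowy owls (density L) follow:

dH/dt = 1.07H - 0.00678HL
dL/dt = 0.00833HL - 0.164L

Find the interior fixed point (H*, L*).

H* ≈ 19.7, L* ≈ 158

Set dL/dt = 0 with L > 0: 0.00833H - 0.164 = 0, so H* = 0.164/0.00833 = 19.7.
Set dH/dt = 0 with H > 0: 1.07 - 0.00678L = 0, so L* = 1.07/0.00678 = 158.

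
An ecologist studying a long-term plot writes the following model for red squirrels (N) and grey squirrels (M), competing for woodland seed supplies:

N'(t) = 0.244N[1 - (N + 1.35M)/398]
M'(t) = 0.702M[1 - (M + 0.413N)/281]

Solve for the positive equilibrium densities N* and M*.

Setting both brackets to zero gives the nullclines N + 1.35M = 398 and 0.413N + M = 281.
Substituting M = 281 - 0.413N into the first: N(1 - 1.35·0.413) = 398 - 1.35·281.
So N* = 18.6/0.442 = 42.2, and then M* = 281 - 0.413·42.2 = 264.

N* ≈ 42.2, M* ≈ 264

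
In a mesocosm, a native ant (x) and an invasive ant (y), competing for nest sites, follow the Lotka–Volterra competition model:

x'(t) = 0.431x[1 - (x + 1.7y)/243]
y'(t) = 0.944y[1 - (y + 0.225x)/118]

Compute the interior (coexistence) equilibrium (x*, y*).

x* ≈ 68.7, y* ≈ 103

Setting both brackets to zero gives the nullclines x + 1.7y = 243 and 0.225x + y = 118.
Substituting y = 118 - 0.225x into the first: x(1 - 1.7·0.225) = 243 - 1.7·118.
So x* = 42.4/0.617 = 68.7, and then y* = 118 - 0.225·68.7 = 103.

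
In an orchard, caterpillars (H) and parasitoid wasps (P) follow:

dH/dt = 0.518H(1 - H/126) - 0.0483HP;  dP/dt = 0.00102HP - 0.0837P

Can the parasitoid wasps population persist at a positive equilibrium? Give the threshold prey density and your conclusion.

Threshold H = 82.1; K > 82.1, so yes, the predator persists.

The predator equation gives dP/dt > 0 only when H > 0.0837/0.00102 = 82.1.
Without the predator, H → K = 126. Since 126 > 82.1, the predator can invade and persist.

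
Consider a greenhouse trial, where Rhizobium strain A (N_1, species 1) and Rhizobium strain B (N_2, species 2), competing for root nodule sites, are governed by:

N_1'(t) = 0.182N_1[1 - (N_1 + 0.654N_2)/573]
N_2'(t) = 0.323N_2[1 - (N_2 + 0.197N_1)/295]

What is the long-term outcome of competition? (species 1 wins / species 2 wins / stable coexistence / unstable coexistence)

stable coexistence

Compare the nullcline intercepts: K1/α12 = 573/0.654 = 876 > K2 = 295; K2/α21 = 295/0.197 = 1500 > K1 = 573.
Since both inequalities hold, each species can invade when rare, so the interior equilibrium is stable.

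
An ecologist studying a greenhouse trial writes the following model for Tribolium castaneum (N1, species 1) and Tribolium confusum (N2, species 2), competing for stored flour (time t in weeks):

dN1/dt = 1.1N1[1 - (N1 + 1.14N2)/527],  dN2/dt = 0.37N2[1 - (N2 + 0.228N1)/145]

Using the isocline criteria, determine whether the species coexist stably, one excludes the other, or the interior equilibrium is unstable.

Compare the nullcline intercepts: K1/α12 = 527/1.14 = 462 > K2 = 145; K2/α21 = 145/0.228 = 636 > K1 = 527.
Since both inequalities hold, each species can invade when rare, so the interior equilibrium is stable.

stable coexistence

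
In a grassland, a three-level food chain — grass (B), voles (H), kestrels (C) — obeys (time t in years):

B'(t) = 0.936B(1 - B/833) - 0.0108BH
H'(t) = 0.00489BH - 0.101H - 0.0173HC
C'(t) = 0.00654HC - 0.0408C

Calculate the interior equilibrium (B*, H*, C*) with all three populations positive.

B* ≈ 773, H* ≈ 6.24, C* ≈ 213

From dC/dt = 0: 0.00654H* = 0.0408, so H* = 6.24.
From dB/dt = 0: 0.936(1 - B*/833) = 0.0108·6.24, giving B* = 833·(1 - 0.072) = 773.
From dH/dt = 0: 0.00489·773 - 0.101 = 0.0173C*, so C* = 3.68/0.0173 = 213.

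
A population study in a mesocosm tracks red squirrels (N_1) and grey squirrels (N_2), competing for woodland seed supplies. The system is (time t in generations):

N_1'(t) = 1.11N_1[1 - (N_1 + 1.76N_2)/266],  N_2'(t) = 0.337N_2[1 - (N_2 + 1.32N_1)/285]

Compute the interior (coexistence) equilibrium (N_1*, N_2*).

N_1* ≈ 178, N_2* ≈ 50

Setting both brackets to zero gives the nullclines N_1 + 1.76N_2 = 266 and 1.32N_1 + N_2 = 285.
Substituting N_2 = 285 - 1.32N_1 into the first: N_1(1 - 1.76·1.32) = 266 - 1.76·285.
So N_1* = -236/-1.32 = 178, and then N_2* = 285 - 1.32·178 = 50.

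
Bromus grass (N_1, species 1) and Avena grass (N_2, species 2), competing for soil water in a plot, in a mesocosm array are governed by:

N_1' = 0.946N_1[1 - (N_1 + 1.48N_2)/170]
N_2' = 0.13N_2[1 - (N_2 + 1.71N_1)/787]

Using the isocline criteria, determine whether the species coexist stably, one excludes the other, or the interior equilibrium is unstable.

species 2 excludes species 1

Compare the nullcline intercepts: K1/α12 = 170/1.48 = 115 < K2 = 787; K2/α21 = 787/1.71 = 460 > K1 = 170.
Since the inequalities point opposite ways, species 2 can invade but species 1 cannot.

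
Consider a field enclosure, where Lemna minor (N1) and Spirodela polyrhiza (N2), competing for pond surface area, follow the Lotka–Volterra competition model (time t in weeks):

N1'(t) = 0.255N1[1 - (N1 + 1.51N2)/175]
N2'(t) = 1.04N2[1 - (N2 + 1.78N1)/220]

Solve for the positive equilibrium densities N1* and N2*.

Setting both brackets to zero gives the nullclines N1 + 1.51N2 = 175 and 1.78N1 + N2 = 220.
Substituting N2 = 220 - 1.78N1 into the first: N1(1 - 1.51·1.78) = 175 - 1.51·220.
So N1* = -157/-1.69 = 93.1, and then N2* = 220 - 1.78·93.1 = 54.2.

N1* ≈ 93.1, N2* ≈ 54.2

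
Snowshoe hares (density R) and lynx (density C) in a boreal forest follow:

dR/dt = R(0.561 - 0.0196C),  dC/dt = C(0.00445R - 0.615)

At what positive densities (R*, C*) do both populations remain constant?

Set dC/dt = 0 with C > 0: 0.00445R - 0.615 = 0, so R* = 0.615/0.00445 = 138.
Set dR/dt = 0 with R > 0: 0.561 - 0.0196C = 0, so C* = 0.561/0.0196 = 28.6.

R* ≈ 138, C* ≈ 28.6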